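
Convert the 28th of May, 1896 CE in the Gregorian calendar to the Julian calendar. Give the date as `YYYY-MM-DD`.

The Julian–Gregorian offset here is 12 days (Julian trailing).
28 May 1896 Gregorian − 12 days → 16 May 1896 Julian.

1896-05-16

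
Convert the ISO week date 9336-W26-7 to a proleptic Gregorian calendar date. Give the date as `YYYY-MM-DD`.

9336-07-01

ISO week 1 of 9336 is the week containing the first Thursday of 9336.
Week 26, day 7 (Sunday) lands on 9336-07-01.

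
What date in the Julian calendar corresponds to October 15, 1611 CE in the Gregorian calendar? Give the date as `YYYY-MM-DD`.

1611-10-05

For dates in this range the Gregorian date is 10 days ahead of the Julian.
15 October 1611 Gregorian − 10 days → 5 October 1611 Julian.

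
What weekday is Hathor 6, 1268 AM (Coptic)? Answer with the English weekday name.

Equivalently 13 November 1551 Gregorian, JDN 2287867.
JDN 2287867 mod 7 = 1, and JDN 0 was a Monday, so this is a Tuesday.

Tuesday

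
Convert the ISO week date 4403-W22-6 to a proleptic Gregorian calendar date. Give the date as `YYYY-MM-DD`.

4403-05-31

ISO week 1 of 4403 is the week containing the first Thursday of 4403.
Week 22, day 6 (Saturday) lands on 4403-05-31.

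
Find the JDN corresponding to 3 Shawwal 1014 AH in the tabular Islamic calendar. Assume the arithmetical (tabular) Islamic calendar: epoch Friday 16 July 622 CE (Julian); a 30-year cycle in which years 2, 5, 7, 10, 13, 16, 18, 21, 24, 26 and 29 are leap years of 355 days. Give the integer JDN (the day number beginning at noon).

2307681

In the Gregorian calendar the same day is 11 February 1606.
JDN 2299161 is 15 October 1582 CE (Gregorian); the target day is +8520 days from there, so JDN = 2307681.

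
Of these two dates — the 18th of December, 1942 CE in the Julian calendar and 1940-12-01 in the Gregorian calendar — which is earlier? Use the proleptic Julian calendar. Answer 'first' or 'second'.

The two dates have Julian Day Numbers 2430725 and 2429965 respectively.
Since 2429965 < 2430725, the second date comes first.

second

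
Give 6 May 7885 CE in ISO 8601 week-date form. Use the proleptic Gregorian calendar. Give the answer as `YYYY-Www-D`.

The weekday is Wednesday (ISO weekday 3).
That Wednesday belongs to ISO week 19 of ISO year 7885.

7885-W19-3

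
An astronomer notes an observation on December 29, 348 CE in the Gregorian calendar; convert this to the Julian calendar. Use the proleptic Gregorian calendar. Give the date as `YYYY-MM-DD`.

0348-12-28

For dates in this range the Gregorian date is 1 day ahead of the Julian.
29 December 348 Gregorian − 1 day → 28 December 348 Julian.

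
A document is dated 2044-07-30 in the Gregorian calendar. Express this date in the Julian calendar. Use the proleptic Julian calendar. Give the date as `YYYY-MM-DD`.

For dates in this range the Gregorian date is 13 days ahead of the Julian.
30 July 2044 Gregorian − 13 days → 17 July 2044 Julian.

2044-07-17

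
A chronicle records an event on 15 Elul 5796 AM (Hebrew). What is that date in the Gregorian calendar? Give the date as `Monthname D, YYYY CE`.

September 7, 2036 CE

Both dates share Julian Day Number 2464944; in the Gregorian calendar that is 7 September 2036 CE.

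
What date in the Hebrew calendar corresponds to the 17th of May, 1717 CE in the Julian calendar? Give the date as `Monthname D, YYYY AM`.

Sivan 18, 5477 AM

Both dates share Julian Day Number 2348329; in the Hebrew calendar that is 18 Sivan 5477 AM.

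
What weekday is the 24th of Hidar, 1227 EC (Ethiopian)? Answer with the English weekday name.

Monday

This is JDN 2172100 (27 November 1234 Gregorian).
JDN 2172100 mod 7 = 0, and JDN 0 was a Monday, so this is a Monday.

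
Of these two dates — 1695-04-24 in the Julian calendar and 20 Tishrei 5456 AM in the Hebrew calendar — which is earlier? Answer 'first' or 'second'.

first

The two dates have Julian Day Numbers 2340270 and 2340418 respectively.
Since 2340270 < 2340418, the first date comes first.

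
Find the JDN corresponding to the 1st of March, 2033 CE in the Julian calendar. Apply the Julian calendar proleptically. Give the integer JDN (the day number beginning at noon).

2463671

Equivalently 14 March 2033 (Gregorian).
JDN 2400001 is 17 November 1858 CE (Gregorian), MJD 0; the target day is +63670 days from there, so JDN = 2463671.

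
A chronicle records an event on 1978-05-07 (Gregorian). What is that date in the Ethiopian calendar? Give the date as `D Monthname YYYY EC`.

Both dates share Julian Day Number 2443636; in the Ethiopian calendar that is 29 Miyazya 1970 EC.

29 Miyazya 1970 EC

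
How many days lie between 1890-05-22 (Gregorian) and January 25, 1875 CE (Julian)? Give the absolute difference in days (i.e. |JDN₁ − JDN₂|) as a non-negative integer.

JDN of the first date = 2411510.
JDN of the second date = 2405926.
|2405926 − 2411510| = 5584.

5584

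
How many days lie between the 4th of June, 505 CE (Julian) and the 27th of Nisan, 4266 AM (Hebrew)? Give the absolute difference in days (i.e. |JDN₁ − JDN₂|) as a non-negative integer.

306

First date → JDN 1905664; second date → JDN 1905970.
The interval is |1905664 − 1905970| = 306 days.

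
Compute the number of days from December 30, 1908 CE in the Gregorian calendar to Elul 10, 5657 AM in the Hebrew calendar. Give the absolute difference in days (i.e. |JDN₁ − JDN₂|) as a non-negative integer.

First date → JDN 2418306; second date → JDN 2414175.
The interval is |2418306 − 2414175| = 4131 days.

4131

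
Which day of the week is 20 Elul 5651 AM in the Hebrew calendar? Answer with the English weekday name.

In the Gregorian calendar this is 23 September 1891 (JDN 2411999).
Since JDN mod 7 = 2 (0 = Monday), the day is Wednesday.

Wednesday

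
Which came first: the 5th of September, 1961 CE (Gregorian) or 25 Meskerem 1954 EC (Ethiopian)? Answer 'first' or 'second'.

first

First date → JDN 2437548; second date → JDN 2437578.
JDN 2437548 < JDN 2437578, so the first date is earlier.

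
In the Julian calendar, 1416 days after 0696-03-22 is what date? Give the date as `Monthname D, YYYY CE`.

February 6, 700 CE

The starting date is JDN 1975353; 1975353 + 1416 = 1976769.
JDN 1976769 corresponds to February 6, 700 CE.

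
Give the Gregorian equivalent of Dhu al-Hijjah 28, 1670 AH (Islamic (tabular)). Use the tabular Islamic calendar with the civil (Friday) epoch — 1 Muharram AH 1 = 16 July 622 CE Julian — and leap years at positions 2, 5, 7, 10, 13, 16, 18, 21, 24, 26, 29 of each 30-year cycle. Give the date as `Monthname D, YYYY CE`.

Both dates share Julian Day Number 2540230; in the Gregorian calendar that is 24 October 2242 CE.

October 24, 2242 CE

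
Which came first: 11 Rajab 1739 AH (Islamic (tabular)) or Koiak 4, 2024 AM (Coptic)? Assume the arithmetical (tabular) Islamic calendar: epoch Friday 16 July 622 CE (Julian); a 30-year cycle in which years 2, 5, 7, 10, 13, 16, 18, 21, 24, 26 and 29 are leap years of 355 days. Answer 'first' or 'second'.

First date → JDN 2564516; second date → JDN 2564024.
JDN 2564024 < JDN 2564516, so the second date is earlier.

second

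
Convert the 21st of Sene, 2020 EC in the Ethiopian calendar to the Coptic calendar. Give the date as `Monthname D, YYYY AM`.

Paoni 21, 1744 AM

Julian Day Number of the source date = 2461951.
Converting JDN 2461951 to the Coptic calendar gives 21 Paoni 1744 AM.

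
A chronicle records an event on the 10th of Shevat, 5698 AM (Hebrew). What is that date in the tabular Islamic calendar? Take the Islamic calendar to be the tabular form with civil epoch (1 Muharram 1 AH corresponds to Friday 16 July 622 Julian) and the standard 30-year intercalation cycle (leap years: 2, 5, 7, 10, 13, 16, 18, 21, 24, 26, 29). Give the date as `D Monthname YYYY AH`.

The source date corresponds to 12 January 1938 in the Gregorian calendar (JDN 2428911).
That day falls on 10 Dhu al-Qa'dah 1356 AH in the tabular Islamic calendar.

10 Dhu al-Qa'dah 1356 AH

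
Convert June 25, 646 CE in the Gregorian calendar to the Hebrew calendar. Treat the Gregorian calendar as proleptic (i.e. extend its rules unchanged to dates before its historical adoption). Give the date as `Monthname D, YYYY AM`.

Both dates share Julian Day Number 1957182; in the Hebrew calendar that is 3 Tammuz 4406 AM.

Tammuz 3, 4406 AM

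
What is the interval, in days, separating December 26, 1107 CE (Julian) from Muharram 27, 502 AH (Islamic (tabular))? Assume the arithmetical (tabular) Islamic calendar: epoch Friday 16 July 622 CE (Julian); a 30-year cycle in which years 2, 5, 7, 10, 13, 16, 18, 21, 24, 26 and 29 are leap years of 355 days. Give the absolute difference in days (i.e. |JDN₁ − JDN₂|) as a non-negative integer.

255

First date → JDN 2125749; second date → JDN 2126004.
The interval is |2125749 − 2126004| = 255 days.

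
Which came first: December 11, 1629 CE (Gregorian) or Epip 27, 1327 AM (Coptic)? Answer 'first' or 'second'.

The two dates have Julian Day Numbers 2316385 and 2309677 respectively.
Since 2309677 < 2316385, the second date comes first.

second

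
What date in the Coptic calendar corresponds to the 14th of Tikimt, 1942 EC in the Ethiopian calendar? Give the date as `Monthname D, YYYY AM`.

Paopi 14, 1666 AM

Both dates share Julian Day Number 2433214; in the Coptic calendar that is 14 Paopi 1666 AM.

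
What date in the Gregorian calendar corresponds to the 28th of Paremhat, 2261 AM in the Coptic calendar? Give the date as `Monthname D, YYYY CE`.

April 10, 2545 CE

Julian Day Number of the source date = 2650702.
Converting JDN 2650702 to the Gregorian calendar gives 10 April 2545 CE.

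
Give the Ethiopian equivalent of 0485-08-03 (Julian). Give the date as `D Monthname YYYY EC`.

The source date corresponds to 4 August 485 in the proleptic Gregorian calendar (JDN 1898419).
That day falls on 10 Nehase 477 EC in the Ethiopian calendar.

10 Nehase 477 EC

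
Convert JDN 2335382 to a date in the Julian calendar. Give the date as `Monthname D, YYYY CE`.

The Gregorian equivalent of JDN 2335382 is 15 December 1681.
In the Julian calendar that day is December 5, 1681 CE.

December 5, 1681 CE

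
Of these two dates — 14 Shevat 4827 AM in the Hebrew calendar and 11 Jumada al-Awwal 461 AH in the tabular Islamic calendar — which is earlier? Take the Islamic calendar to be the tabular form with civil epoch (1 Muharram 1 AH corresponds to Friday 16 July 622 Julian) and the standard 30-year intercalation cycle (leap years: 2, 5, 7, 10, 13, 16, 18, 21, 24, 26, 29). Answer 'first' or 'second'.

first

First date → JDN 2110812; second date → JDN 2111577.
JDN 2110812 < JDN 2111577, so the first date is earlier.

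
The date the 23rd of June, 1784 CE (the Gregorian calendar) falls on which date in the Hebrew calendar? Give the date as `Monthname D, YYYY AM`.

Julian Day Number of the source date = 2372827.
Converting JDN 2372827 to the Hebrew calendar gives 4 Tammuz 5544 AM.

Tammuz 4, 5544 AM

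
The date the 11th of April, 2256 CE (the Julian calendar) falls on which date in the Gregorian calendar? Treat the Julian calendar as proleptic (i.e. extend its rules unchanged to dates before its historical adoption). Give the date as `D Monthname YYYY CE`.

26 April 2256 CE

At this point the Julian calendar is 15 days behind the Gregorian.
11 April 2256 Julian + 15 days → 26 April 2256 Gregorian.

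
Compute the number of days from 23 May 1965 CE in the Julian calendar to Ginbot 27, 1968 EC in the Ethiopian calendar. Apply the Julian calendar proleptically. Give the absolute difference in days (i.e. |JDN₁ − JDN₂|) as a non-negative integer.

JDN of the first date = 2438917.
JDN of the second date = 2442934.
|2442934 − 2438917| = 4017.

4017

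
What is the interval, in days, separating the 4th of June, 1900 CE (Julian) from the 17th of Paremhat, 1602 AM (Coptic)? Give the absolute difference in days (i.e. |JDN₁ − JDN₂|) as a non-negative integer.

First date → JDN 2415188; second date → JDN 2409991.
The interval is |2415188 − 2409991| = 5197 days.

5197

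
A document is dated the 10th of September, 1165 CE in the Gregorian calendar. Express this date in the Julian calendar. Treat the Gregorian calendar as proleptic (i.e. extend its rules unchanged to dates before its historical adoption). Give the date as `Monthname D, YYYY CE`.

The Julian–Gregorian offset here is 7 days (Julian trailing).
10 September 1165 Gregorian − 7 days → 3 September 1165 Julian.

September 3, 1165 CE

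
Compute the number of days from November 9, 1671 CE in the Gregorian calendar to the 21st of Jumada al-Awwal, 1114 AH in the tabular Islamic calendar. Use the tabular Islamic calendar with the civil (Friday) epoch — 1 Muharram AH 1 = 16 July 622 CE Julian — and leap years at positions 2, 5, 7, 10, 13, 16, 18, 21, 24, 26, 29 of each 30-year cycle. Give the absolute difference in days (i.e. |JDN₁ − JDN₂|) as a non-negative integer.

First date → JDN 2331693; second date → JDN 2342988.
The interval is |2331693 − 2342988| = 11295 days.

11295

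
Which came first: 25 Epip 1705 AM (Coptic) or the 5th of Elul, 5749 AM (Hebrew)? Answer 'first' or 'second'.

First date → JDN 2447740; second date → JDN 2447775.
JDN 2447740 < JDN 2447775, so the first date is earlier.

first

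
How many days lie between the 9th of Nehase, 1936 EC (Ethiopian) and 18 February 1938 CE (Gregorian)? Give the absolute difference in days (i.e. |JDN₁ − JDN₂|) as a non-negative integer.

2370

JDN of the first date = 2431318.
JDN of the second date = 2428948.
|2428948 − 2431318| = 2370.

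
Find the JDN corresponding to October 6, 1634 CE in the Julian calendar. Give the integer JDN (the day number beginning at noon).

In the Gregorian calendar the same day is 16 October 1634.
JDN 2299161 is 15 October 1582 CE (Gregorian); the target day is +18994 days from there, so JDN = 2318155.

2318155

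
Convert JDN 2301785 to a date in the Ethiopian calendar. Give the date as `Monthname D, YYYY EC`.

Tahsas 15, 1582 EC

The Gregorian equivalent of JDN 2301785 is 21 December 1589.
In the Ethiopian calendar that day is Tahsas 15, 1582 EC.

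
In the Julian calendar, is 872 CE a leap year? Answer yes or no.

yes

872 mod 4 = 0, so it is a leap year in the Julian calendar.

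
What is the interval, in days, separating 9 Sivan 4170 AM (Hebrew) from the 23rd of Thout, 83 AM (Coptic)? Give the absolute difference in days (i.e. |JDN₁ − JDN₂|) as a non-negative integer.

JDN of the first date = 1870958.
JDN of the second date = 1855002.
|1855002 − 1870958| = 15956.

15956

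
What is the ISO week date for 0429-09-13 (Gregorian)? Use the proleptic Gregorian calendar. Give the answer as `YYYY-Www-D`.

0429-W37-4

The weekday is Thursday (ISO weekday 4).
That Thursday belongs to ISO week 37 of ISO year 429.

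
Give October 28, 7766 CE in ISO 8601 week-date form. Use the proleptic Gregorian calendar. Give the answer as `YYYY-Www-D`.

The weekday is Tuesday (ISO weekday 2).
That Tuesday belongs to ISO week 44 of ISO year 7766.

7766-W44-2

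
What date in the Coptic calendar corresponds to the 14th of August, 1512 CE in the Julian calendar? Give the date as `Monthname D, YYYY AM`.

Mesori 21, 1228 AM

The source date corresponds to 24 August 1512 in the proleptic Gregorian calendar (JDN 2273542).
That day falls on 21 Mesori 1228 AM in the Coptic calendar.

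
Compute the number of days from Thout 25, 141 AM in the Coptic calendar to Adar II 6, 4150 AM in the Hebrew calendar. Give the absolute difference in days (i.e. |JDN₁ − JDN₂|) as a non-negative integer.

First date → JDN 1876189; second date → JDN 1863573.
The interval is |1876189 − 1863573| = 12616 days.

12616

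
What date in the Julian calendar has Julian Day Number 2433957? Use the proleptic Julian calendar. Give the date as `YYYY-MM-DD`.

1951-10-24

JDN 2433957 is 6 November 1951 in the Gregorian calendar.
In the Julian calendar that day is 1951-10-24.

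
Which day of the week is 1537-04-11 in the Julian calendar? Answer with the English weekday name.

Equivalently 21 April 1537 Gregorian, JDN 2282548.
JDN 2282548 mod 7 = 2, and JDN 0 was a Monday, so this is a Wednesday.

Wednesday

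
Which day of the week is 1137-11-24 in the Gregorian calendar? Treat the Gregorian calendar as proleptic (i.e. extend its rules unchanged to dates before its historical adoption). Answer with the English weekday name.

JDN 2136668 mod 7 = 2, and JDN 0 was a Monday, so this is a Wednesday.

Wednesday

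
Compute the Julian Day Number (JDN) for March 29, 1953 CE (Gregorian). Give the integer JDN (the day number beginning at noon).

2434466

JDN 2400001 is 17 November 1858 CE (Gregorian), MJD 0; the target day is +34465 days from there, so JDN = 2434466.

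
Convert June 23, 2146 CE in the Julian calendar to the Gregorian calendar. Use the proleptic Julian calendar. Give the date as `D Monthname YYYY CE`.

7 July 2146 CE

The Julian–Gregorian offset here is 14 days (Julian trailing).
23 June 2146 Julian + 14 days → 7 July 2146 Gregorian.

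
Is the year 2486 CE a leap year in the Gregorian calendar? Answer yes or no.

2486 is not divisible by 4, so it is a common year.

no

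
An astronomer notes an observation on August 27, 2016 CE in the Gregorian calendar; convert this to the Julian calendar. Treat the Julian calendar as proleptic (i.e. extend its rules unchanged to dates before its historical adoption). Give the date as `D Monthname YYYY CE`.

14 August 2016 CE

The Julian–Gregorian offset here is 13 days (Julian trailing).
27 August 2016 Gregorian − 13 days → 14 August 2016 Julian.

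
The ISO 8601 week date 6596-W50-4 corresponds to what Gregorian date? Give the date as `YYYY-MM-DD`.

ISO week 1 of 6596 is the week containing the first Thursday of 6596.
Week 50, day 4 (Thursday) lands on 6596-12-15.

6596-12-15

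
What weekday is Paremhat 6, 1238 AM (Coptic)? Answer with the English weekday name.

In the proleptic Gregorian calendar this is 12 March 1522 (JDN 2277029).
Since JDN mod 7 = 6 (0 = Monday), the day is Sunday.

Sunday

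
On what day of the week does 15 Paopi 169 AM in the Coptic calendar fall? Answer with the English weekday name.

In the proleptic Gregorian calendar this is 13 October 452 (JDN 1886436).
JDN 1886436 mod 7 = 6, and JDN 0 was a Monday, so this is a Sunday.

Sunday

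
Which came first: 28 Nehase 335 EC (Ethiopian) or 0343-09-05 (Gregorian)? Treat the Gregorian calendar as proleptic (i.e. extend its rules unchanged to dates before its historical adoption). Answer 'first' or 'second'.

Converting both to JDN: 1846571 vs 1846585; the smaller is the first.

first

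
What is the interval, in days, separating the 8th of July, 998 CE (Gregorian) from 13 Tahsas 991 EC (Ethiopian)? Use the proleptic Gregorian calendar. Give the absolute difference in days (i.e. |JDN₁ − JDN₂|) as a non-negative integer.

159

JDN of the first date = 2085761.
JDN of the second date = 2085920.
|2085920 − 2085761| = 159.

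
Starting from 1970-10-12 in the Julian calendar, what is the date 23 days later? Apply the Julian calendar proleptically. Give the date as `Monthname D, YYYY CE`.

Counting 23 days forward from JDN 2440885 reaches JDN 2440908, which is November 4, 1970 CE.

November 4, 1970 CE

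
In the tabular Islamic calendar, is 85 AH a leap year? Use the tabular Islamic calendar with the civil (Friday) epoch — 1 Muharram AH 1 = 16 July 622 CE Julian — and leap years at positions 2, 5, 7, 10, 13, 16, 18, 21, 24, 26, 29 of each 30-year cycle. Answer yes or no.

no

Year 85 AH is year 25 of its 30-year cycle; leap positions are 2, 5, 7, 10, 13, 16, 18, 21, 24, 26, 29, so it is a common year (354 days).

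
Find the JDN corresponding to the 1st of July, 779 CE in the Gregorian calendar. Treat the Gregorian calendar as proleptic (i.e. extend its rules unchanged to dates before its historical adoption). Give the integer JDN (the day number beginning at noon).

JDN 2299161 is 15 October 1582 CE (Gregorian); the target day is −293396 days from there, so JDN = 2005765.

2005765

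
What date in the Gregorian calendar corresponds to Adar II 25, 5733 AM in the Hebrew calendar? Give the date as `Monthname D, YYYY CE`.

Both dates share Julian Day Number 2441771; in the Gregorian calendar that is 29 March 1973 CE.

March 29, 1973 CE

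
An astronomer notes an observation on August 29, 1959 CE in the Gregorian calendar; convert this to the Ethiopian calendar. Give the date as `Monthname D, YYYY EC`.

Nehase 23, 1951 EC

Julian Day Number of the source date = 2436810.
Converting JDN 2436810 to the Ethiopian calendar gives 23 Nehase 1951 EC.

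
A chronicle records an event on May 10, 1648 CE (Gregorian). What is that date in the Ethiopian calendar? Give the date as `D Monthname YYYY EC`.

Julian Day Number of the source date = 2323110.
Converting JDN 2323110 to the Ethiopian calendar gives 5 Ginbot 1640 EC.

5 Ginbot 1640 EC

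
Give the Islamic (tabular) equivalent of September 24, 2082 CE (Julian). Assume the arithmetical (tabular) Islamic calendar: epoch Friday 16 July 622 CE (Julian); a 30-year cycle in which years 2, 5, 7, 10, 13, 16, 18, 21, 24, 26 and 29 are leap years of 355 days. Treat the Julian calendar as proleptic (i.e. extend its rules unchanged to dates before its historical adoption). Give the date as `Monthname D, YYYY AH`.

Julian Day Number of the source date = 2481775.
Converting JDN 2481775 to the tabular Islamic calendar gives 14 Muharram 1506 AH.

Muharram 14, 1506 AH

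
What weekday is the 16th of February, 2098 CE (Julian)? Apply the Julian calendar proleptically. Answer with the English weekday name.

Equivalently 1 March 2098 Gregorian, JDN 2487399.
JDN 2487399 mod 7 = 5, and JDN 0 was a Monday, so this is a Saturday.

Saturday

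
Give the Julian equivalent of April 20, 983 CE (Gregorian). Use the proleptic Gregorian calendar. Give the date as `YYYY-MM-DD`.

At this point the Julian calendar is 5 days behind the Gregorian.
20 April 983 Gregorian − 5 days → 15 April 983 Julian.

0983-04-15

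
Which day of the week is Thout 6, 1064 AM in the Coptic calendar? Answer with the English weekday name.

Tuesday

Equivalently 12 September 1347 Gregorian, JDN 2213296.
2213296 ≡ 1 (mod 7); counting from Monday = 0 gives Tuesday.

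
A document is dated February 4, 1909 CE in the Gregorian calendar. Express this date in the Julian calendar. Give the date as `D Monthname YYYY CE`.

22 January 1909 CE

For dates in this range the Gregorian date is 13 days ahead of the Julian.
4 February 1909 Gregorian − 13 days → 22 January 1909 Julian.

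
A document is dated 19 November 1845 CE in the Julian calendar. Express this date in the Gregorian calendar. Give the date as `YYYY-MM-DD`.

The Julian–Gregorian offset here is 12 days (Julian trailing).
19 November 1845 Julian + 12 days → 1 December 1845 Gregorian.

1845-12-01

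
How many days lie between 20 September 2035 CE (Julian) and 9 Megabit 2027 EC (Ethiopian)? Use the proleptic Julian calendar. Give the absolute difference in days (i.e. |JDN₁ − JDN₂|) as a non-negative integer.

199

JDN of the first date = 2464604.
JDN of the second date = 2464405.
|2464405 − 2464604| = 199.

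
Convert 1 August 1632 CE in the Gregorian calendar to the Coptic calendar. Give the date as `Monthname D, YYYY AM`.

Epip 28, 1348 AM

Julian Day Number of the source date = 2317349.
Converting JDN 2317349 to the Coptic calendar gives 28 Epip 1348 AM.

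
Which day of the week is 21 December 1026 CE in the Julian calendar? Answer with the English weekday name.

Wednesday

This is JDN 2096159 (27 December 1026 Gregorian).
2096159 ≡ 2 (mod 7); counting from Monday = 0 gives Wednesday.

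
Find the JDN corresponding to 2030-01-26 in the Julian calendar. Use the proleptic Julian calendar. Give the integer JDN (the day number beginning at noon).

Equivalently 8 February 2030 (Gregorian).
JDN 2299161 is 15 October 1582 CE (Gregorian); the target day is +163380 days from there, so JDN = 2462541.

2462541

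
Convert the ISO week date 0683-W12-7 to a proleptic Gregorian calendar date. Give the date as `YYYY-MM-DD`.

0683-03-25

ISO week 1 of 683 is the week containing the first Thursday of 683.
Week 12, day 7 (Sunday) lands on 0683-03-25.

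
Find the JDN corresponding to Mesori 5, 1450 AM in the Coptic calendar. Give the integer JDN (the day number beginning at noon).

Equivalently 9 August 1734 (Gregorian).
JDN 2400001 is 17 November 1858 CE (Gregorian), MJD 0; the target day is −45390 days from there, so JDN = 2354611.

2354611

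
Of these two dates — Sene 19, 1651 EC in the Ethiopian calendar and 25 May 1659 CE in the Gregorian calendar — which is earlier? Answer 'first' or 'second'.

second

First date → JDN 2327171; second date → JDN 2327142.
JDN 2327142 < JDN 2327171, so the second date is earlier.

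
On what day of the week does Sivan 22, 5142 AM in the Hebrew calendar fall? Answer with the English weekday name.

This is JDN 2225988 (12 June 1382 Gregorian).
JDN 2225988 mod 7 = 2, and JDN 0 was a Monday, so this is a Wednesday.

Wednesday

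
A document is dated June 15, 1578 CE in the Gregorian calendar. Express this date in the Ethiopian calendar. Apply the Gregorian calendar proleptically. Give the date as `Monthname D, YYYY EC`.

Julian Day Number of the source date = 2297578.
Converting JDN 2297578 to the Ethiopian calendar gives 11 Sene 1570 EC.

Sene 11, 1570 EC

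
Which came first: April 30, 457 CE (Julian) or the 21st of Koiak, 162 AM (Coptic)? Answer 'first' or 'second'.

First date → JDN 1888097; second date → JDN 1883945.
JDN 1883945 < JDN 1888097, so the second date is earlier.

second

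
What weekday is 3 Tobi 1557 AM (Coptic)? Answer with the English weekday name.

Equivalently 10 January 1841 Gregorian, JDN 2393481.
JDN 2393481 mod 7 = 6, and JDN 0 was a Monday, so this is a Sunday.

Sunday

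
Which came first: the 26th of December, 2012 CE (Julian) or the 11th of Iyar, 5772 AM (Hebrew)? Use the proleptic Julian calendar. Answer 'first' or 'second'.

second

The two dates have Julian Day Numbers 2456301 and 2456051 respectively.
Since 2456051 < 2456301, the second date comes first.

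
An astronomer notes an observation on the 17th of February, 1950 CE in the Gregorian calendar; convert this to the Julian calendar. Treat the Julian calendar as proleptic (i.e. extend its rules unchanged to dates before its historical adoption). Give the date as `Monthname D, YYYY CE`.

February 4, 1950 CE

The Julian–Gregorian offset here is 13 days (Julian trailing).
17 February 1950 Gregorian − 13 days → 4 February 1950 Julian.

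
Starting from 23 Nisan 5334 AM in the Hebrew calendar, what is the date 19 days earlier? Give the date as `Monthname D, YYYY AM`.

Nisan 4, 5334 AM

Counting 19 days back from JDN 2296065 reaches JDN 2296046, which is Nisan 4, 5334 AM.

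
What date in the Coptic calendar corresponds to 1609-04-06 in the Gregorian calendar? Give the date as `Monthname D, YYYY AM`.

Parmouti 1, 1325 AM

Julian Day Number of the source date = 2308831.
Converting JDN 2308831 to the Coptic calendar gives 1 Parmouti 1325 AM.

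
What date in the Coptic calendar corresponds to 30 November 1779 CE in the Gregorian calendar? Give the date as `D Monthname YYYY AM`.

Julian Day Number of the source date = 2371160.
Converting JDN 2371160 to the Coptic calendar gives 22 Hathor 1496 AM.

22 Hathor 1496 AM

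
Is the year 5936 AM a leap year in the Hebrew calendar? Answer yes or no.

yes

Hebrew year 5936 is year 8 of its 19-year Metonic cycle; leap years are at positions 3, 6, 8, 11, 14, 17, 19, so it is a leap year (13 months).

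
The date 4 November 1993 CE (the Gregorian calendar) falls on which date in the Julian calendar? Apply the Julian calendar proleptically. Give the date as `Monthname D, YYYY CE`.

For dates in this range the Gregorian date is 13 days ahead of the Julian.
4 November 1993 Gregorian − 13 days → 22 October 1993 Julian.

October 22, 1993 CE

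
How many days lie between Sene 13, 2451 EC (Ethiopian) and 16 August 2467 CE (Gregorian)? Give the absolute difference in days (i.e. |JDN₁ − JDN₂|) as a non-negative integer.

First date → JDN 2619365; second date → JDN 2622341.
The interval is |2619365 − 2622341| = 2976 days.

2976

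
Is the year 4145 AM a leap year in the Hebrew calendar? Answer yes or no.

yes

Hebrew year 4145 is year 3 of its 19-year Metonic cycle; leap years are at positions 3, 6, 8, 11, 14, 17, 19, so it is a leap year (13 months).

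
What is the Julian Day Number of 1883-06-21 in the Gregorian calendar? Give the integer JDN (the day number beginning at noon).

2408983

JDN 2451545 is 1 January 2000 CE (Gregorian); the target day is −42562 days from there, so JDN = 2408983.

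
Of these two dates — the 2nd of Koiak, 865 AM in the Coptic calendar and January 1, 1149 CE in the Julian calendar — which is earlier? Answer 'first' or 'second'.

first

Converting both to JDN: 2140697 vs 2140731; the smaller is the first.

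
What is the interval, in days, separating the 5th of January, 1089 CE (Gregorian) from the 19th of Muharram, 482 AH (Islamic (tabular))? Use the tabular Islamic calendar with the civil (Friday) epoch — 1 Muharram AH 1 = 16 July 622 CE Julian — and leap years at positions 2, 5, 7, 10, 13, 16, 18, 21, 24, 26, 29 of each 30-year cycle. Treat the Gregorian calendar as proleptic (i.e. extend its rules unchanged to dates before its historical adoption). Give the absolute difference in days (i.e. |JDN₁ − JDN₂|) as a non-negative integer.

94

JDN of the first date = 2118814.
JDN of the second date = 2118908.
|2118908 − 2118814| = 94.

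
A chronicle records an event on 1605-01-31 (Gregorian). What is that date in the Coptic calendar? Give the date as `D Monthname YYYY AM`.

Julian Day Number of the source date = 2307305.
Converting JDN 2307305 to the Coptic calendar gives 26 Tobi 1321 AM.

26 Tobi 1321 AM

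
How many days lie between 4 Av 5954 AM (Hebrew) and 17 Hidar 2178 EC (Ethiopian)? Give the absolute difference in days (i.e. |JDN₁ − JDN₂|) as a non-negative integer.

3158

First date → JDN 2522604; second date → JDN 2519446.
The interval is |2522604 − 2519446| = 3158 days.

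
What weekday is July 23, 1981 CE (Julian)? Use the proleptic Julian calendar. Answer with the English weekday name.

Wednesday

In the Gregorian calendar this is 5 August 1981 (JDN 2444822).
JDN 2444822 mod 7 = 2, and JDN 0 was a Monday, so this is a Wednesday.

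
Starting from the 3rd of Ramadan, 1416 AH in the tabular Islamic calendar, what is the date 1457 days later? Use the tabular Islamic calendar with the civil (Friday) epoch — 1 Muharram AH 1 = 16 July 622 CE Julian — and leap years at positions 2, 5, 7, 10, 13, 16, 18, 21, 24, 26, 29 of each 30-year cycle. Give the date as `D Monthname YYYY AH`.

Counting 1457 days forward from JDN 2450107 reaches JDN 2451564, which is 13 Shawwal 1420 AH.

13 Shawwal 1420 AH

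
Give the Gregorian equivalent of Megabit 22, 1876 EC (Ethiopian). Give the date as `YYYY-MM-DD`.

Both dates share Julian Day Number 2409266; in the Gregorian calendar that is 30 March 1884 CE.

1884-03-30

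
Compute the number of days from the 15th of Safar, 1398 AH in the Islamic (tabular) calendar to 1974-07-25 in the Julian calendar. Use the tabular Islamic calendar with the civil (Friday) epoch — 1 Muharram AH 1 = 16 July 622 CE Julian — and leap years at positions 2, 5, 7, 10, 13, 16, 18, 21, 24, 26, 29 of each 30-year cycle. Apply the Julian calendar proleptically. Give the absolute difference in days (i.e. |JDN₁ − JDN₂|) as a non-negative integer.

JDN of the first date = 2443534.
JDN of the second date = 2442267.
|2442267 − 2443534| = 1267.

1267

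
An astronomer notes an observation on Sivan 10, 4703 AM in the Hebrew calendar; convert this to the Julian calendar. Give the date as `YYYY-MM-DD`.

Both dates share Julian Day Number 2065626; in the Julian calendar that is 18 May 943 CE.

0943-05-18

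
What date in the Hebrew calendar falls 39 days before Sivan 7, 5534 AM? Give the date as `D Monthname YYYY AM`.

27 Nisan 5534 AM

The starting date is JDN 2369137; 2369137 − 39 = 2369098.
JDN 2369098 corresponds to 27 Nisan 5534 AM.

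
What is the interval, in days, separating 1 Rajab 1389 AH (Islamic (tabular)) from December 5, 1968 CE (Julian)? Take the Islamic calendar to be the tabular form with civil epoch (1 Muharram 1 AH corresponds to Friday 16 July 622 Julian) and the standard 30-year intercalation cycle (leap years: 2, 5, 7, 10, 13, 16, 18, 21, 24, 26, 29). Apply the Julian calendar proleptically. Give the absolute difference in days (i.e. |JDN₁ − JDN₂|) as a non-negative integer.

First date → JDN 2440478; second date → JDN 2440209.
The interval is |2440478 − 2440209| = 269 days.

269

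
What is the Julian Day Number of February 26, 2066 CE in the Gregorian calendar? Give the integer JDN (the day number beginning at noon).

JDN 2451545 is 1 January 2000 CE (Gregorian); the target day is +24163 days from there, so JDN = 2475708.

2475708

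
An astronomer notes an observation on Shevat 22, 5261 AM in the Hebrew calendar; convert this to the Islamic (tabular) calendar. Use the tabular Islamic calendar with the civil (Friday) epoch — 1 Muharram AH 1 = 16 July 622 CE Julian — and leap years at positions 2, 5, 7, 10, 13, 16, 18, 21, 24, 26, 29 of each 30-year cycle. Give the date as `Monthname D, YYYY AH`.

Jumada al-Thani 20, 906 AH

Julian Day Number of the source date = 2269309.
Converting JDN 2269309 to the tabular Islamic calendar gives 20 Jumada al-Thani 906 AH.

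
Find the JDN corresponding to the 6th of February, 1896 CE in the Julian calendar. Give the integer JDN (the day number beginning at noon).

2413608

Equivalently 18 February 1896 (Gregorian).
JDN 2451545 is 1 January 2000 CE (Gregorian); the target day is −37937 days from there, so JDN = 2413608.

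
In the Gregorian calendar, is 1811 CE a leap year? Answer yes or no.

1811 is not divisible by 4, so it is a common year.

no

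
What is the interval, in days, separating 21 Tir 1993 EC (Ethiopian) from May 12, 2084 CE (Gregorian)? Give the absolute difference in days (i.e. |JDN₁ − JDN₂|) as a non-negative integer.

JDN of the first date = 2451939.
JDN of the second date = 2482358.
|2482358 − 2451939| = 30419.

30419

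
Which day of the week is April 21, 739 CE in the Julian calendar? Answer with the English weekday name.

In the proleptic Gregorian calendar this is 25 April 739 (JDN 1991088).
JDN 1991088 mod 7 = 1, and JDN 0 was a Monday, so this is a Tuesday.

Tuesday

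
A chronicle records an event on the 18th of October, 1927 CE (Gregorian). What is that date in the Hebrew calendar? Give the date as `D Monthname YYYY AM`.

Julian Day Number of the source date = 2425172.
Converting JDN 2425172 to the Hebrew calendar gives 22 Tishrei 5688 AM.

22 Tishrei 5688 AM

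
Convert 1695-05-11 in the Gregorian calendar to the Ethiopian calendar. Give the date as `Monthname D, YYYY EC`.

Ginbot 6, 1687 EC

Julian Day Number of the source date = 2340277.
Converting JDN 2340277 to the Ethiopian calendar gives 6 Ginbot 1687 EC.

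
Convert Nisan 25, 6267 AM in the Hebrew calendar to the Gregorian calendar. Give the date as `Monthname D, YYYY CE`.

April 8, 2507 CE

Julian Day Number of the source date = 2636820.
Converting JDN 2636820 to the Gregorian calendar gives 8 April 2507 CE.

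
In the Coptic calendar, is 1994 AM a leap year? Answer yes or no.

1994 mod 4 = 2; in the Coptic calendar a year is leap when year mod 4 = 3, so it is a common year.

no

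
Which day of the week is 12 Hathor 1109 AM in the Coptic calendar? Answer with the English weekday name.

Friday

This is JDN 2229798 (16 November 1392 Gregorian).
2229798 ≡ 4 (mod 7); counting from Monday = 0 gives Friday.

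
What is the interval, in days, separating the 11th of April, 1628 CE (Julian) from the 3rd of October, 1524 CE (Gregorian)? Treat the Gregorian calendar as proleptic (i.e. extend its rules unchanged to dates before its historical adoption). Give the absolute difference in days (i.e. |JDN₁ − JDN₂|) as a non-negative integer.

First date → JDN 2315786; second date → JDN 2277965.
The interval is |2315786 − 2277965| = 37821 days.

37821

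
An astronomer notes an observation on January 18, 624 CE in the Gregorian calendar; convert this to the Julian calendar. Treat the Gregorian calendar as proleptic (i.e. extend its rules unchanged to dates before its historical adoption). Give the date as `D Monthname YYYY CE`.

The Julian–Gregorian offset here is 3 days (Julian trailing).
18 January 624 Gregorian − 3 days → 15 January 624 Julian.

15 January 624 CE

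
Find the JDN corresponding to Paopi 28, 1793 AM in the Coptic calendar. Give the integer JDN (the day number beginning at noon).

2479615

Equivalently 7 November 2076 (Gregorian).
JDN 2400001 is 17 November 1858 CE (Gregorian), MJD 0; the target day is +79614 days from there, so JDN = 2479615.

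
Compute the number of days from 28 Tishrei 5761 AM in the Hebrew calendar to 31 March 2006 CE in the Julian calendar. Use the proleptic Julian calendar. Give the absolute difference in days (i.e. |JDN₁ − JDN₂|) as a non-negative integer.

1994

JDN of the first date = 2451845.
JDN of the second date = 2453839.
|2453839 − 2451845| = 1994.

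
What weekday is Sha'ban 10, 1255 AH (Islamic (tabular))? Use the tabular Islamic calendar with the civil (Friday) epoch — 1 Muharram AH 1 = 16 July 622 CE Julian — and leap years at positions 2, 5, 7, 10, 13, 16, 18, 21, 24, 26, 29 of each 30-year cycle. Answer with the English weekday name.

Saturday

In the Gregorian calendar this is 19 October 1839 (JDN 2393032).
2393032 ≡ 5 (mod 7); counting from Monday = 0 gives Saturday.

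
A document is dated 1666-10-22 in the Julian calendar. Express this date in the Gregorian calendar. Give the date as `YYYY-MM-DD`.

For dates in this range the Gregorian date is 10 days ahead of the Julian.
22 October 1666 Julian + 10 days → 1 November 1666 Gregorian.

1666-11-01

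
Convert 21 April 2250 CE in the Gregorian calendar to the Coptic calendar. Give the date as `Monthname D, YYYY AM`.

Both dates share Julian Day Number 2542966; in the Coptic calendar that is 11 Parmouti 1966 AM.

Parmouti 11, 1966 AM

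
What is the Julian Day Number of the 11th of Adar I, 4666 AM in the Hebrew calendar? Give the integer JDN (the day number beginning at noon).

2052013

Equivalently 13 February 906 (proleptic Gregorian).
JDN 2451545 is 1 January 2000 CE (Gregorian); the target day is −399532 days from there, so JDN = 2052013.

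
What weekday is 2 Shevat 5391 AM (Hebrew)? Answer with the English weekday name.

This is JDN 2316775 (5 January 1631 Gregorian).
2316775 ≡ 6 (mod 7); counting from Monday = 0 gives Sunday.

Sunday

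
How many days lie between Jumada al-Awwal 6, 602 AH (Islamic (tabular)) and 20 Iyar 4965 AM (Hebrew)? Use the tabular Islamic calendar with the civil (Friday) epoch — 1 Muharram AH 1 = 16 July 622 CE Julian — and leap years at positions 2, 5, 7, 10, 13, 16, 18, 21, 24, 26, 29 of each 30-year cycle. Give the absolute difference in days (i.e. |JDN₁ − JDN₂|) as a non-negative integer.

JDN of the first date = 2161537.
JDN of the second date = 2161314.
|2161314 − 2161537| = 223.

223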